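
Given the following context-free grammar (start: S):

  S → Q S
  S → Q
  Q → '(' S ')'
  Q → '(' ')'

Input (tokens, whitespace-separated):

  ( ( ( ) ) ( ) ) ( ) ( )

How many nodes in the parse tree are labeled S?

6

[S [Q ( [S [Q ( [S [Q ( )]] )] [S [Q ( )]]] )] [S [Q ( )] [S [Q ( )]]]]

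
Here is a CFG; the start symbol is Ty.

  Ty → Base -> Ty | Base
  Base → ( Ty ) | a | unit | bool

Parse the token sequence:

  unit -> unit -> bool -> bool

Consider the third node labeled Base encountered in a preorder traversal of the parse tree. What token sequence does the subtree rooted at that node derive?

bool

[Ty [Base unit] -> [Ty [Base unit] -> [Ty [Base bool] -> [Ty [Base bool]]]]]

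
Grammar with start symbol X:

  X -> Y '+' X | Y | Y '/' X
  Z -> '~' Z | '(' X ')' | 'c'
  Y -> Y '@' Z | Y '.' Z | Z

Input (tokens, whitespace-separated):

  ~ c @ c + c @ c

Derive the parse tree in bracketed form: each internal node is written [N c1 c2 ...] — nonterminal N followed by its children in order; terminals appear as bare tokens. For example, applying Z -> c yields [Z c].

X
Y + X
Y @ Z + X
Z @ Z + X
~ Z @ Z + X
~ c @ Z + X
~ c @ c + X
~ c @ c + Y
~ c @ c + Y @ Z
~ c @ c + Z @ Z
~ c @ c + c @ Z
~ c @ c + c @ c

[X [Y [Y [Z ~ [Z c]]] @ [Z c]] + [X [Y [Y [Z c]] @ [Z c]]]]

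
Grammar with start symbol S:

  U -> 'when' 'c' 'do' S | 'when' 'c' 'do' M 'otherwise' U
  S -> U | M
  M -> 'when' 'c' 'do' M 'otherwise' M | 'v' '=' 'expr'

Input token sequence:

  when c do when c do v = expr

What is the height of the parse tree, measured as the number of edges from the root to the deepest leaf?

6

[S [U when c do [S [U when c do [S [M v = expr]]]]]]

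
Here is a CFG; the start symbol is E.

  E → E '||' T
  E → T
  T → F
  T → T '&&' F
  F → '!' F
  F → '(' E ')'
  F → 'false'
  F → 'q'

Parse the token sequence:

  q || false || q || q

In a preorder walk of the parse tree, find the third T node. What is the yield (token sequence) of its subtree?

[E [E [E [E [T [F q]]] || [T [F false]]] || [T [F q]]] || [T [F q]]]

q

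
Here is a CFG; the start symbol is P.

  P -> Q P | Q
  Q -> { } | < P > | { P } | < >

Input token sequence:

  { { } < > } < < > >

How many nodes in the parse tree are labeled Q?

5

[P [Q { [P [Q { }] [P [Q < >]]] }] [P [Q < [P [Q < >]] >]]]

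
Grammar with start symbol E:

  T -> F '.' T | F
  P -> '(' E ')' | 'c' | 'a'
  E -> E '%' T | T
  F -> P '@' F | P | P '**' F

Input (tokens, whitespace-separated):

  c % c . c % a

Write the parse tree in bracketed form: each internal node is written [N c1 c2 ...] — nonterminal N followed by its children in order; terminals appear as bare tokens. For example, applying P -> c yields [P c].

[E [E [E [T [F [P c]]]] % [T [F [P c]] . [T [F [P c]]]]] % [T [F [P a]]]]

E
E % T
E % T % T
T % T % T
F % T % T
P % T % T
c % T % T
c % F . T % T
c % P . T % T
c % c . T % T
c % c . F % T
c % c . P % T
c % c . c % T
c % c . c % F
c % c . c % P
c % c . c % a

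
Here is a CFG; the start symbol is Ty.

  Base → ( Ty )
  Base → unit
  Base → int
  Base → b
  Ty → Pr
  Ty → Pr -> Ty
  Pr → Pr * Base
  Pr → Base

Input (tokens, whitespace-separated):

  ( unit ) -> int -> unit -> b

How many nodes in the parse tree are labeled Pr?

5

[Ty [Pr [Base ( [Ty [Pr [Base unit]]] )]] -> [Ty [Pr [Base int]] -> [Ty [Pr [Base unit]] -> [Ty [Pr [Base b]]]]]]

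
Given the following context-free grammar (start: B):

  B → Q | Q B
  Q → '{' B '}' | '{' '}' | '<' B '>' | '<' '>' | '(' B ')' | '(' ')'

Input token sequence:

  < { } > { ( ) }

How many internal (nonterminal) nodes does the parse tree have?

[B [Q < [B [Q { }]] >] [B [Q { [B [Q ( )]] }]]]

8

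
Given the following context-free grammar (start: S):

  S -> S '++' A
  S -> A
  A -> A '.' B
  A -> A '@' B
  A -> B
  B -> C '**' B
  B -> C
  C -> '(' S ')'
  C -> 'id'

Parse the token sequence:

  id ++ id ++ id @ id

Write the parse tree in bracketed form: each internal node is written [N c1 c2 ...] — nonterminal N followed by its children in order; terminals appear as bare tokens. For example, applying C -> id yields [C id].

[S [S [S [A [B [C id]]]] ++ [A [B [C id]]]] ++ [A [A [B [C id]]] @ [B [C id]]]]

S
S ++ A
S ++ A ++ A
A ++ A ++ A
B ++ A ++ A
C ++ A ++ A
id ++ A ++ A
id ++ B ++ A
id ++ C ++ A
id ++ id ++ A
id ++ id ++ A @ B
id ++ id ++ B @ B
id ++ id ++ C @ B
id ++ id ++ id @ B
id ++ id ++ id @ C
id ++ id ++ id @ id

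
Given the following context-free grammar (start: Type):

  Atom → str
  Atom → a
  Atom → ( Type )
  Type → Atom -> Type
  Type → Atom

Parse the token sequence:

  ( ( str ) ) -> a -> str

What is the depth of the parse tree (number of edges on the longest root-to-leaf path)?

[Type [Atom ( [Type [Atom ( [Type [Atom str]] )]] )] -> [Type [Atom a] -> [Type [Atom str]]]]

6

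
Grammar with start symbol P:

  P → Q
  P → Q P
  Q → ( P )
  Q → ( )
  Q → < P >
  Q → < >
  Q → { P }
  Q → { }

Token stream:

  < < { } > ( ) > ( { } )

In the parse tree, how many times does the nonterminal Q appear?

6

[P [Q < [P [Q < [P [Q { }]] >] [P [Q ( )]]] >] [P [Q ( [P [Q { }]] )]]]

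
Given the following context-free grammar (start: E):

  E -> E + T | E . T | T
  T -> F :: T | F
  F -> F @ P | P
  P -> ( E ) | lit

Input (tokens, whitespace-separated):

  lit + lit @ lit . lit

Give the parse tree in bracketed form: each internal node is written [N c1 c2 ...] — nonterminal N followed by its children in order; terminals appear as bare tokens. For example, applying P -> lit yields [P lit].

E
E . T
E + T . T
T + T . T
F + T . T
P + T . T
lit + T . T
lit + F . T
lit + F @ P . T
lit + P @ P . T
lit + lit @ P . T
lit + lit @ lit . T
lit + lit @ lit . F
lit + lit @ lit . P
lit + lit @ lit . lit

[E [E [E [T [F [P lit]]]] + [T [F [F [P lit]] @ [P lit]]]] . [T [F [P lit]]]]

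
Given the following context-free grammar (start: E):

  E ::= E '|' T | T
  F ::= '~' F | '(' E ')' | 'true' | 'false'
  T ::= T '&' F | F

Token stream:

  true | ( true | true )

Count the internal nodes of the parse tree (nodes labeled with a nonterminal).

12

[E [E [T [F true]]] | [T [F ( [E [E [T [F true]]] | [T [F true]]] )]]]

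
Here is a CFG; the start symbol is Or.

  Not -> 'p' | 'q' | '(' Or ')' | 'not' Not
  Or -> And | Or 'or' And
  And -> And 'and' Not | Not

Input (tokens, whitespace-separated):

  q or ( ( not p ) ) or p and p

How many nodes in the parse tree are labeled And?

[Or [Or [Or [And [Not q]]] or [And [Not ( [Or [And [Not ( [Or [And [Not not [Not p]]]] )]]] )]]] or [And [And [Not p]] and [Not p]]]

6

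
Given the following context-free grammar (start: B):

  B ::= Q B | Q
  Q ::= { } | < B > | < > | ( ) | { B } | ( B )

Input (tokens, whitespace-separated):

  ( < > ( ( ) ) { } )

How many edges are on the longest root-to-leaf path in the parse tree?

7

[B [Q ( [B [Q < >] [B [Q ( [B [Q ( )]] )] [B [Q { }]]]] )]]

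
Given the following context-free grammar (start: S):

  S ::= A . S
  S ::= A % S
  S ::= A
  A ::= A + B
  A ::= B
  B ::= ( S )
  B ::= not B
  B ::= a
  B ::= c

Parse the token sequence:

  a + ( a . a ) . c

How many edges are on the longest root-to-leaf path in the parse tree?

[S [A [A [B a]] + [B ( [S [A [B a]] . [S [A [B a]]]] )]] . [S [A [B c]]]]

7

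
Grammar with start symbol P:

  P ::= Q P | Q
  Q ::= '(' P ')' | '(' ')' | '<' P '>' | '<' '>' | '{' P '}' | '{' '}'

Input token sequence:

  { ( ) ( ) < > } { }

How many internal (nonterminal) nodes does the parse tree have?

10

[P [Q { [P [Q ( )] [P [Q ( )] [P [Q < >]]]] }] [P [Q { }]]]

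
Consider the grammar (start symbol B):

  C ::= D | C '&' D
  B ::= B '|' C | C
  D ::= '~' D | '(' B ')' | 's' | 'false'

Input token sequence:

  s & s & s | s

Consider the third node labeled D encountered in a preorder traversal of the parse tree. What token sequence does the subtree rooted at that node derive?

[B [B [C [C [C [D s]] & [D s]] & [D s]]] | [C [D s]]]

s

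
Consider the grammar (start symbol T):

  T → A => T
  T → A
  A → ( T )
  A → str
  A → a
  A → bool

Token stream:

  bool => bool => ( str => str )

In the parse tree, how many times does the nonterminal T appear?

[T [A bool] => [T [A bool] => [T [A ( [T [A str] => [T [A str]]] )]]]]

5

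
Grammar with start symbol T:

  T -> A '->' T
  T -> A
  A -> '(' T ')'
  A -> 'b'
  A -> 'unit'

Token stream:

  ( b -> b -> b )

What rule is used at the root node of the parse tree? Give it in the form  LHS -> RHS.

[T [A ( [T [A b] -> [T [A b] -> [T [A b]]]] )]]

T -> A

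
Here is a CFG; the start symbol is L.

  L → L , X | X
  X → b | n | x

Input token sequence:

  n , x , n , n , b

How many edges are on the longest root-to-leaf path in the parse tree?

6

[L [L [L [L [L [X n]] , [X x]] , [X n]] , [X n]] , [X b]]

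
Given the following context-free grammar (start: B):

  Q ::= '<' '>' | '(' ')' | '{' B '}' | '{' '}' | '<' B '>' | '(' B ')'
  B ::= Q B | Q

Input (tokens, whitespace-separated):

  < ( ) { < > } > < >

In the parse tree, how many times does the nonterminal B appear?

[B [Q < [B [Q ( )] [B [Q { [B [Q < >]] }]]] >] [B [Q < >]]]

5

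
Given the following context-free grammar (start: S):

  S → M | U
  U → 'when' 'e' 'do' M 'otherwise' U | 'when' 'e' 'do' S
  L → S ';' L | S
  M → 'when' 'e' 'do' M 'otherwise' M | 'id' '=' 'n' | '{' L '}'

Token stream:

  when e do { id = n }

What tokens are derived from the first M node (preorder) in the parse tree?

{ id = n }

[S [U when e do [S [M { [L [S [M id = n]]] }]]]]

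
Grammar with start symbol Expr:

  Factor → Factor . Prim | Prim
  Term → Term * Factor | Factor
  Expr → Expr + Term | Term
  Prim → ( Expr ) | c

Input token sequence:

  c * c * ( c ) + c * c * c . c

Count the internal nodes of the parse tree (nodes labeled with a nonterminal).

[Expr [Expr [Term [Term [Term [Factor [Prim c]]] * [Factor [Prim c]]] * [Factor [Prim ( [Expr [Term [Factor [Prim c]]]] )]]]] + [Term [Term [Term [Factor [Prim c]]] * [Factor [Prim c]]] * [Factor [Factor [Prim c]] . [Prim c]]]]

26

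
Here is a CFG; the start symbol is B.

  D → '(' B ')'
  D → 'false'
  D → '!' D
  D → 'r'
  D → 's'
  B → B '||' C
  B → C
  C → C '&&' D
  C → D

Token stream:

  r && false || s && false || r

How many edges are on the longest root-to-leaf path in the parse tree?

6

[B [B [B [C [C [D r]] && [D false]]] || [C [C [D s]] && [D false]]] || [C [D r]]]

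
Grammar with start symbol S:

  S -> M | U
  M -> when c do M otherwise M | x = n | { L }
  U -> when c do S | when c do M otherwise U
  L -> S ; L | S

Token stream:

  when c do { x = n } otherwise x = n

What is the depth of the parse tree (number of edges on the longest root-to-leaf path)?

6

[S [M when c do [M { [L [S [M x = n]]] }] otherwise [M x = n]]]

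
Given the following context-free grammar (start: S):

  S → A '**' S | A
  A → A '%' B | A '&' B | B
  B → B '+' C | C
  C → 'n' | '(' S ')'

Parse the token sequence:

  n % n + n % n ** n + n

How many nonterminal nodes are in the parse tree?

[S [A [A [A [B [C n]]] % [B [B [C n]] + [C n]]] % [B [C n]]] ** [S [A [B [B [C n]] + [C n]]]]]

18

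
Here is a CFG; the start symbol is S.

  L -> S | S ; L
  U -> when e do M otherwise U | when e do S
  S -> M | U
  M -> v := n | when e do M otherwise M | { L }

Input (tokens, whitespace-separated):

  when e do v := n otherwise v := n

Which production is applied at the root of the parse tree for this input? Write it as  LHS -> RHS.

[S [M when e do [M v := n] otherwise [M v := n]]]

S -> M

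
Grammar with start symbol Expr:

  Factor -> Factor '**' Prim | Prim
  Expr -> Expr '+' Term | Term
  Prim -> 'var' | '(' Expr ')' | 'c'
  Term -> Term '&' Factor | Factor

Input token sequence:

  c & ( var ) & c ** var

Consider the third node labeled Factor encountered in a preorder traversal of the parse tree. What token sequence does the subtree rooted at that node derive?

[Expr [Term [Term [Term [Factor [Prim c]]] & [Factor [Prim ( [Expr [Term [Factor [Prim var]]]] )]]] & [Factor [Factor [Prim c]] ** [Prim var]]]]

var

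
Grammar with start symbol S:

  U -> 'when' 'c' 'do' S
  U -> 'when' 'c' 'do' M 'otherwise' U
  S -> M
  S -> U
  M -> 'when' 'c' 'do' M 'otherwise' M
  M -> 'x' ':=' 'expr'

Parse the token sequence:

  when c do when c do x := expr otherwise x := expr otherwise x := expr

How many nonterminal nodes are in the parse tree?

[S [M when c do [M when c do [M x := expr] otherwise [M x := expr]] otherwise [M x := expr]]]

6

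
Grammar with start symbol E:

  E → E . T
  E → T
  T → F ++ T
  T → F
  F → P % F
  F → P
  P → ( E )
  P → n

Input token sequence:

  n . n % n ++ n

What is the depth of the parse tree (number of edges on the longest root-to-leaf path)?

5

[E [E [T [F [P n]]]] . [T [F [P n] % [F [P n]]] ++ [T [F [P n]]]]]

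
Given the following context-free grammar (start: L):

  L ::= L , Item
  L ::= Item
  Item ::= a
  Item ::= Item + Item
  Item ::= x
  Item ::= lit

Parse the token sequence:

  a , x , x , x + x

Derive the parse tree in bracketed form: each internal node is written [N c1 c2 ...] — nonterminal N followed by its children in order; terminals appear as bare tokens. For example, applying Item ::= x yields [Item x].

[L [L [L [L [Item a]] , [Item x]] , [Item x]] , [Item [Item x] + [Item x]]]

L
L , Item
L , Item , Item
L , Item , Item , Item
Item , Item , Item , Item
a , Item , Item , Item
a , x , Item , Item
a , x , x , Item
a , x , x , Item + Item
a , x , x , x + Item
a , x , x , x + x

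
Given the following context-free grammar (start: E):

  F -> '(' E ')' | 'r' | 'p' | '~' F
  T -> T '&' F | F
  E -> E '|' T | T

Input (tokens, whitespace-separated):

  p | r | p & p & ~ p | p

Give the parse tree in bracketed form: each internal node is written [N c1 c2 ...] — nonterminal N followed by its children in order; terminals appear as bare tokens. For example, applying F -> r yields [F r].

[E [E [E [E [T [F p]]] | [T [F r]]] | [T [T [T [F p]] & [F p]] & [F ~ [F p]]]] | [T [F p]]]

E
E | T
E | T | T
E | T | T | T
T | T | T | T
F | T | T | T
p | T | T | T
p | F | T | T
p | r | T | T
p | r | T & F | T
p | r | T & F & F | T
p | r | F & F & F | T
p | r | p & F & F | T
p | r | p & p & F | T
p | r | p & p & ~ F | T
p | r | p & p & ~ p | T
p | r | p & p & ~ p | F
p | r | p & p & ~ p | p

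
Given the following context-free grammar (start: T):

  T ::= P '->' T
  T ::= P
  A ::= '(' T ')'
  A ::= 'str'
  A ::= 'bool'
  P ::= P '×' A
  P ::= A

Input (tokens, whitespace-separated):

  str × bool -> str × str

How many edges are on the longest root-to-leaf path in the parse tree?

[T [P [P [A str]] × [A bool]] -> [T [P [P [A str]] × [A str]]]]

5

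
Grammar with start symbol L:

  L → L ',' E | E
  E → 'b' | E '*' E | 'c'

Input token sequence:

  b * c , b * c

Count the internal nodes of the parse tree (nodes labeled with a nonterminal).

[L [L [E [E b] * [E c]]] , [E [E b] * [E c]]]

8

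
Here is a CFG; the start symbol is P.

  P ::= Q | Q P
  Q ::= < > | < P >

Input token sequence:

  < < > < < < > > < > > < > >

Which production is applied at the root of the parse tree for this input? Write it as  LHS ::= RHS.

P ::= Q

[P [Q < [P [Q < >] [P [Q < [P [Q < [P [Q < >]] >] [P [Q < >]]] >] [P [Q < >]]]] >]]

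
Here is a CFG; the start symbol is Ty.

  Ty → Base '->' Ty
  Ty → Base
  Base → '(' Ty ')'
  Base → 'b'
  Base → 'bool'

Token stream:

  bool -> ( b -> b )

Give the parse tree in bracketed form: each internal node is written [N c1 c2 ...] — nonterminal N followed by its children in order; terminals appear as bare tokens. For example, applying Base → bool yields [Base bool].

[Ty [Base bool] -> [Ty [Base ( [Ty [Base b] -> [Ty [Base b]]] )]]]

Ty
Base -> Ty
bool -> Ty
bool -> Base
bool -> ( Ty )
bool -> ( Base -> Ty )
bool -> ( b -> Ty )
bool -> ( b -> Base )
bool -> ( b -> b )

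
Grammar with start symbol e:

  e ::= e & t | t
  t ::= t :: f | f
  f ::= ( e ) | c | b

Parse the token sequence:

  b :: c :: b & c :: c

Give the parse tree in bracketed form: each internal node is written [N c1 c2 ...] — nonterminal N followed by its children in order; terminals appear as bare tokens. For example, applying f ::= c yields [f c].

e
e & t
t & t
t :: f & t
t :: f :: f & t
f :: f :: f & t
b :: f :: f & t
b :: c :: f & t
b :: c :: b & t
b :: c :: b & t :: f
b :: c :: b & f :: f
b :: c :: b & c :: f
b :: c :: b & c :: c

[e [e [t [t [t [f b]] :: [f c]] :: [f b]]] & [t [t [f c]] :: [f c]]]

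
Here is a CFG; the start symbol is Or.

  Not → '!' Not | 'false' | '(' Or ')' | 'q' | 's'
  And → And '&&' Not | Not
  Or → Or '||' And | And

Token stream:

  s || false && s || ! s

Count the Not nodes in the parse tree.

[Or [Or [Or [And [Not s]]] || [And [And [Not false]] && [Not s]]] || [And [Not ! [Not s]]]]

5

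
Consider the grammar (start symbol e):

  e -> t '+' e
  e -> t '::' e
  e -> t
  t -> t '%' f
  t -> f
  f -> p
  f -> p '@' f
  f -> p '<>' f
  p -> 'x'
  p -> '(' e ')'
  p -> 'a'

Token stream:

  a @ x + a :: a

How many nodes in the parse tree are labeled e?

3

[e [t [f [p a] @ [f [p x]]]] + [e [t [f [p a]]] :: [e [t [f [p a]]]]]]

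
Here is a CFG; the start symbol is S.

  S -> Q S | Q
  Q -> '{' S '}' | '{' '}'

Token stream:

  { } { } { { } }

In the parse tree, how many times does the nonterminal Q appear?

[S [Q { }] [S [Q { }] [S [Q { [S [Q { }]] }]]]]

4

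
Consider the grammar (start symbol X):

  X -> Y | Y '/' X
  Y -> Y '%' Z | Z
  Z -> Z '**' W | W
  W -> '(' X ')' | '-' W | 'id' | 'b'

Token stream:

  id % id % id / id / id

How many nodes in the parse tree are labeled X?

3

[X [Y [Y [Y [Z [W id]]] % [Z [W id]]] % [Z [W id]]] / [X [Y [Z [W id]]] / [X [Y [Z [W id]]]]]]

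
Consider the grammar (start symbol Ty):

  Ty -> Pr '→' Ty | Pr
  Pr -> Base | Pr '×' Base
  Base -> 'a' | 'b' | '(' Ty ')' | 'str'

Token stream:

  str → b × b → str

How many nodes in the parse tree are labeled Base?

4

[Ty [Pr [Base str]] → [Ty [Pr [Pr [Base b]] × [Base b]] → [Ty [Pr [Base str]]]]]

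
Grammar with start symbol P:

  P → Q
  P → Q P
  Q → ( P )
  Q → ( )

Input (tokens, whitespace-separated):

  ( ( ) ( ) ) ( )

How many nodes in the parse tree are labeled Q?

[P [Q ( [P [Q ( )] [P [Q ( )]]] )] [P [Q ( )]]]

4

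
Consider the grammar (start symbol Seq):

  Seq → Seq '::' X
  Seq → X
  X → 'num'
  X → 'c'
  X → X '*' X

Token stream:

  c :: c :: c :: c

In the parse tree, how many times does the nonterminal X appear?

[Seq [Seq [Seq [Seq [X c]] :: [X c]] :: [X c]] :: [X c]]

4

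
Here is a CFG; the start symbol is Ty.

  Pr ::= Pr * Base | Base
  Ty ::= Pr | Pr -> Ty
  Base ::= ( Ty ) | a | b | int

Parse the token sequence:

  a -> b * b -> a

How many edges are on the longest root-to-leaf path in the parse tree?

[Ty [Pr [Base a]] -> [Ty [Pr [Pr [Base b]] * [Base b]] -> [Ty [Pr [Base a]]]]]

5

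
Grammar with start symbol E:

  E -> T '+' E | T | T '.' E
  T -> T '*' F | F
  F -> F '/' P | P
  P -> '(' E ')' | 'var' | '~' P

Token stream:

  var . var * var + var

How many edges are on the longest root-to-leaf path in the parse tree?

[E [T [F [P var]]] . [E [T [T [F [P var]]] * [F [P var]]] + [E [T [F [P var]]]]]]

6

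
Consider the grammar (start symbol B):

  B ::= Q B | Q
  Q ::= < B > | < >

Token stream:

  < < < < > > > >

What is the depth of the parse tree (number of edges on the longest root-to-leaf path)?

[B [Q < [B [Q < [B [Q < [B [Q < >]] >]] >]] >]]

8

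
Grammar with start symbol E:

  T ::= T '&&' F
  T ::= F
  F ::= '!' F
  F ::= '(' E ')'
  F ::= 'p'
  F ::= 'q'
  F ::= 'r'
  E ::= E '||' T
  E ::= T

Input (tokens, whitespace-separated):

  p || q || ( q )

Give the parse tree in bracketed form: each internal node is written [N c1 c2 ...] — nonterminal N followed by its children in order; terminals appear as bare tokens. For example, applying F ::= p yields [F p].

[E [E [E [T [F p]]] || [T [F q]]] || [T [F ( [E [T [F q]]] )]]]

E
E || T
E || T || T
T || T || T
F || T || T
p || T || T
p || F || T
p || q || T
p || q || F
p || q || ( E )
p || q || ( T )
p || q || ( F )
p || q || ( q )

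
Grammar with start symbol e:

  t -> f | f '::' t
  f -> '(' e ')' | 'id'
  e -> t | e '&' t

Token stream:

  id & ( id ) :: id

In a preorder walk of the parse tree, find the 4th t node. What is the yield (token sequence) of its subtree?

id

[e [e [t [f id]]] & [t [f ( [e [t [f id]]] )] :: [t [f id]]]]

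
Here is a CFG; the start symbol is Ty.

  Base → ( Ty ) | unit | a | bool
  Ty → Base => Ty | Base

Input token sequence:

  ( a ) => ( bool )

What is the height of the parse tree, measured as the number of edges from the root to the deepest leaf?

5

[Ty [Base ( [Ty [Base a]] )] => [Ty [Base ( [Ty [Base bool]] )]]]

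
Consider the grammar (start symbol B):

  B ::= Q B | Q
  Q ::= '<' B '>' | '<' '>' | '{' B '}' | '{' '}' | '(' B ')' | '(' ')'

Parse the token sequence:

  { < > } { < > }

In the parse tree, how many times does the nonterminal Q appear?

[B [Q { [B [Q < >]] }] [B [Q { [B [Q < >]] }]]]

4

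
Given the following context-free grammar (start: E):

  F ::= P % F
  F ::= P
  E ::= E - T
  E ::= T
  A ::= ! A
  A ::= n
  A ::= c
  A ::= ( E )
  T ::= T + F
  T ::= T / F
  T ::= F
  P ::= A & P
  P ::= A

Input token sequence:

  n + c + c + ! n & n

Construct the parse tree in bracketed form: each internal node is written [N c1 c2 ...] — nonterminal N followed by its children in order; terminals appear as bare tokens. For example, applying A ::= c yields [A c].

[E [T [T [T [T [F [P [A n]]]] + [F [P [A c]]]] + [F [P [A c]]]] + [F [P [A ! [A n]] & [P [A n]]]]]]

E
T
T + F
T + F + F
T + F + F + F
F + F + F + F
P + F + F + F
A + F + F + F
n + F + F + F
n + P + F + F
n + A + F + F
n + c + F + F
n + c + P + F
n + c + A + F
n + c + c + F
n + c + c + P
n + c + c + A & P
n + c + c + ! A & P
n + c + c + ! n & P
n + c + c + ! n & A
n + c + c + ! n & n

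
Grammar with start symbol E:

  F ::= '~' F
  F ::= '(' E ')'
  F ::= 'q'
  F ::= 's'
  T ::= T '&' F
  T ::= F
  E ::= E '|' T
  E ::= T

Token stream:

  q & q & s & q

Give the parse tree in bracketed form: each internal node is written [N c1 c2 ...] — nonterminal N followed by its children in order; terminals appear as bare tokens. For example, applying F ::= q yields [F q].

E
T
T & F
T & F & F
T & F & F & F
F & F & F & F
q & F & F & F
q & q & F & F
q & q & s & F
q & q & s & q

[E [T [T [T [T [F q]] & [F q]] & [F s]] & [F q]]]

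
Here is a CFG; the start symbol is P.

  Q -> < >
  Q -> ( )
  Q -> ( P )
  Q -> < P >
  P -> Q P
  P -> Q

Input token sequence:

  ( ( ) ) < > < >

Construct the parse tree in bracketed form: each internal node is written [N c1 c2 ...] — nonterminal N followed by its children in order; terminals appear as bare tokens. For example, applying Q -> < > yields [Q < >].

[P [Q ( [P [Q ( )]] )] [P [Q < >] [P [Q < >]]]]

P
Q P
( P ) P
( Q ) P
( ( ) ) P
( ( ) ) Q P
( ( ) ) < > P
( ( ) ) < > Q
( ( ) ) < > < >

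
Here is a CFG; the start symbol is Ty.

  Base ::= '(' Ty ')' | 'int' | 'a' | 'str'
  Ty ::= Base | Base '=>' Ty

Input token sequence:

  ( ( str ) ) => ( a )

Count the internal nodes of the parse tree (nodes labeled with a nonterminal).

10

[Ty [Base ( [Ty [Base ( [Ty [Base str]] )]] )] => [Ty [Base ( [Ty [Base a]] )]]]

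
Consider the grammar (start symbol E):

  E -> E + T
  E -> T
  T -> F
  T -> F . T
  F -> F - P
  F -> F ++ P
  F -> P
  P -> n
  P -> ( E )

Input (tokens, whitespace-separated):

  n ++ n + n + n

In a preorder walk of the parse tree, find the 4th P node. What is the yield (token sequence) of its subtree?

[E [E [E [T [F [F [P n]] ++ [P n]]]] + [T [F [P n]]]] + [T [F [P n]]]]

n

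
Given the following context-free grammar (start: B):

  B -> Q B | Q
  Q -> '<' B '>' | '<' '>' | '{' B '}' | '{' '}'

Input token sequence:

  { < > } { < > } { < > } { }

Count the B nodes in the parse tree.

7

[B [Q { [B [Q < >]] }] [B [Q { [B [Q < >]] }] [B [Q { [B [Q < >]] }] [B [Q { }]]]]]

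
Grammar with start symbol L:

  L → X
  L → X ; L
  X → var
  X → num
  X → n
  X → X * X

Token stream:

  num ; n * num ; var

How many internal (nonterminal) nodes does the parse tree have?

8

[L [X num] ; [L [X [X n] * [X num]] ; [L [X var]]]]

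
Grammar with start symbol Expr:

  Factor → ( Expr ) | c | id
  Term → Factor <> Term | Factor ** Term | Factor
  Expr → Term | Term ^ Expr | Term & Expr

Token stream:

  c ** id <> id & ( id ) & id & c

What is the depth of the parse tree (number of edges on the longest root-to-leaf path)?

7

[Expr [Term [Factor c] ** [Term [Factor id] <> [Term [Factor id]]]] & [Expr [Term [Factor ( [Expr [Term [Factor id]]] )]] & [Expr [Term [Factor id]] & [Expr [Term [Factor c]]]]]]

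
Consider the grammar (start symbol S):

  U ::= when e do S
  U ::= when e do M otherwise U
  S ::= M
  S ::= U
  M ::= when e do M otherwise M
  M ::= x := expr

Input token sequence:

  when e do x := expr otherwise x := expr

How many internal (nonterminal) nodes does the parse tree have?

4

[S [M when e do [M x := expr] otherwise [M x := expr]]]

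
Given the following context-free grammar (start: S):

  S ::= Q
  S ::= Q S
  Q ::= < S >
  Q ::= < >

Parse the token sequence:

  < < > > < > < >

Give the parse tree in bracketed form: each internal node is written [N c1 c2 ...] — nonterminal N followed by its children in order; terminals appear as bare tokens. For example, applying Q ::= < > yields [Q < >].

S
Q S
< S > S
< Q > S
< < > > S
< < > > Q S
< < > > < > S
< < > > < > Q
< < > > < > < >

[S [Q < [S [Q < >]] >] [S [Q < >] [S [Q < >]]]]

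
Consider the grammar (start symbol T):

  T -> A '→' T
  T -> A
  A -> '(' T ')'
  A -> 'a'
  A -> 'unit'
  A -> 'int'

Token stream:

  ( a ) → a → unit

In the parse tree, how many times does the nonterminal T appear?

4

[T [A ( [T [A a]] )] → [T [A a] → [T [A unit]]]]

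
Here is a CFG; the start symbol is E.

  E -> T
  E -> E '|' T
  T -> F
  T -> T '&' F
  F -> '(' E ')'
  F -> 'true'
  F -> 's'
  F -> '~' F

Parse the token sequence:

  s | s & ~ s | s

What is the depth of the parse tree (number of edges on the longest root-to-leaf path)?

5

[E [E [E [T [F s]]] | [T [T [F s]] & [F ~ [F s]]]] | [T [F s]]]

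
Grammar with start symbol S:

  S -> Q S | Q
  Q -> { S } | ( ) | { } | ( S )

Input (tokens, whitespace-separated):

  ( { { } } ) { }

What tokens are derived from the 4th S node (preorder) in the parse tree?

{ }

[S [Q ( [S [Q { [S [Q { }]] }]] )] [S [Q { }]]]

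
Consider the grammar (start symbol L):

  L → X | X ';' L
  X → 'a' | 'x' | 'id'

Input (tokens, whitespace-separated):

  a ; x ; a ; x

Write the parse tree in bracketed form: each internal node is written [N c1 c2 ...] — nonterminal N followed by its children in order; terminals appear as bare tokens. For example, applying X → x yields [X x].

L
X ; L
a ; L
a ; X ; L
a ; x ; L
a ; x ; X ; L
a ; x ; a ; L
a ; x ; a ; X
a ; x ; a ; x

[L [X a] ; [L [X x] ; [L [X a] ; [L [X x]]]]]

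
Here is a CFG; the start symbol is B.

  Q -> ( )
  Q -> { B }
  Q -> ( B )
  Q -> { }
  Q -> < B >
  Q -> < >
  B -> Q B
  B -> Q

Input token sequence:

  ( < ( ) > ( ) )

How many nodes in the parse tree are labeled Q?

4

[B [Q ( [B [Q < [B [Q ( )]] >] [B [Q ( )]]] )]]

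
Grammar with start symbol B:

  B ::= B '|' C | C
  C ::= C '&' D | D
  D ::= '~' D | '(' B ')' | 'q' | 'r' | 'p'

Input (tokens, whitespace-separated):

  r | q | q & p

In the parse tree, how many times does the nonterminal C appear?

[B [B [B [C [D r]]] | [C [D q]]] | [C [C [D q]] & [D p]]]

4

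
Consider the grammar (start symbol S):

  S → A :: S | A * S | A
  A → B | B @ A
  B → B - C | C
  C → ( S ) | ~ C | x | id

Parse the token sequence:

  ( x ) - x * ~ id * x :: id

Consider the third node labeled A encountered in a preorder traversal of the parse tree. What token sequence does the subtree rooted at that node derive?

~ id

[S [A [B [B [C ( [S [A [B [C x]]]] )]] - [C x]]] * [S [A [B [C ~ [C id]]]] * [S [A [B [C x]]] :: [S [A [B [C id]]]]]]]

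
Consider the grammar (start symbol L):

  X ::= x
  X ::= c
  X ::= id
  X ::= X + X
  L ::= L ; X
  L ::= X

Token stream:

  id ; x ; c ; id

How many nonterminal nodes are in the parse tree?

[L [L [L [L [X id]] ; [X x]] ; [X c]] ; [X id]]

8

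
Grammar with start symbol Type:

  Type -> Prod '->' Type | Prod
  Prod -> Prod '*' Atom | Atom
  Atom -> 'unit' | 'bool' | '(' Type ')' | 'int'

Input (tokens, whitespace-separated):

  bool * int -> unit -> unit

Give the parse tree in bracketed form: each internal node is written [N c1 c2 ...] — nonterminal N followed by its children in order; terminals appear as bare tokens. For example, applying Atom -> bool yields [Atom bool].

[Type [Prod [Prod [Atom bool]] * [Atom int]] -> [Type [Prod [Atom unit]] -> [Type [Prod [Atom unit]]]]]

Type
Prod -> Type
Prod * Atom -> Type
Atom * Atom -> Type
bool * Atom -> Type
bool * int -> Type
bool * int -> Prod -> Type
bool * int -> Atom -> Type
bool * int -> unit -> Type
bool * int -> unit -> Prod
bool * int -> unit -> Atom
bool * int -> unit -> unit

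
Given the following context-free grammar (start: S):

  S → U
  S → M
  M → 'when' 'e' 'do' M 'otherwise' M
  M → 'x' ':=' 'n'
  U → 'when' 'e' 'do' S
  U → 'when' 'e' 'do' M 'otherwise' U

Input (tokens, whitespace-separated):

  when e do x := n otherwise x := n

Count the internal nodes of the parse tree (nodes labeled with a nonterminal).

[S [M when e do [M x := n] otherwise [M x := n]]]

4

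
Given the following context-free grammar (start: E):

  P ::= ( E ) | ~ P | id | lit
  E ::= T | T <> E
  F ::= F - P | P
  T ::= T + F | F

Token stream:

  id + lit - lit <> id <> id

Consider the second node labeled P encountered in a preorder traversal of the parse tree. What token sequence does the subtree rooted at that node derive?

lit

[E [T [T [F [P id]]] + [F [F [P lit]] - [P lit]]] <> [E [T [F [P id]]] <> [E [T [F [P id]]]]]]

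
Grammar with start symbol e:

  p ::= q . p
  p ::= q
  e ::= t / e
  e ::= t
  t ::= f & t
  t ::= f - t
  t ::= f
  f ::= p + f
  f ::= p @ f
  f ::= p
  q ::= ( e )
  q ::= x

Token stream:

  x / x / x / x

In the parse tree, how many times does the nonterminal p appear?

4

[e [t [f [p [q x]]]] / [e [t [f [p [q x]]]] / [e [t [f [p [q x]]]] / [e [t [f [p [q x]]]]]]]]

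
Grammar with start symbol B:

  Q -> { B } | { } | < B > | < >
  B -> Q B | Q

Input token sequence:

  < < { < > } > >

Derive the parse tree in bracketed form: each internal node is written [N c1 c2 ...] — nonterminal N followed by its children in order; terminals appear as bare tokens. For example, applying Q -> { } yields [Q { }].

B
Q
< B >
< Q >
< < B > >
< < Q > >
< < { B } > >
< < { Q } > >
< < { < > } > >

[B [Q < [B [Q < [B [Q { [B [Q < >]] }]] >]] >]]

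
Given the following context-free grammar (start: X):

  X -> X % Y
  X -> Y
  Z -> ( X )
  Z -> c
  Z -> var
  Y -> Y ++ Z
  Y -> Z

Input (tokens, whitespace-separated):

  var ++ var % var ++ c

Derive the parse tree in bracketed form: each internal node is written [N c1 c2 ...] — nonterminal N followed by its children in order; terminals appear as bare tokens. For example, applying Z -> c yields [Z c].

[X [X [Y [Y [Z var]] ++ [Z var]]] % [Y [Y [Z var]] ++ [Z c]]]

X
X % Y
Y % Y
Y ++ Z % Y
Z ++ Z % Y
var ++ Z % Y
var ++ var % Y
var ++ var % Y ++ Z
var ++ var % Z ++ Z
var ++ var % var ++ Z
var ++ var % var ++ c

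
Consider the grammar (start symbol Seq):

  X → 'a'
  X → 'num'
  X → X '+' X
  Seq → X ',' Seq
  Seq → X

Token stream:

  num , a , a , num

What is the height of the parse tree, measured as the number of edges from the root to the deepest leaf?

[Seq [X num] , [Seq [X a] , [Seq [X a] , [Seq [X num]]]]]

5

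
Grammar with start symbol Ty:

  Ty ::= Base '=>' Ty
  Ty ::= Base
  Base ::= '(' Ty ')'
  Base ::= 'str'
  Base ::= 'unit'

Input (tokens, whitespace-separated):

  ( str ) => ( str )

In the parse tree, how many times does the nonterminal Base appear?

4

[Ty [Base ( [Ty [Base str]] )] => [Ty [Base ( [Ty [Base str]] )]]]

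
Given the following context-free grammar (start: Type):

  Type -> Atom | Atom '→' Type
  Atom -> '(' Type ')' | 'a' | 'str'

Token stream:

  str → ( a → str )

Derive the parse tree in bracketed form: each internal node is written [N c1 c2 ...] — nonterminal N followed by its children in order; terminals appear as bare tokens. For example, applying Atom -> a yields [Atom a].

Type
Atom → Type
str → Type
str → Atom
str → ( Type )
str → ( Atom → Type )
str → ( a → Type )
str → ( a → Atom )
str → ( a → str )

[Type [Atom str] → [Type [Atom ( [Type [Atom a] → [Type [Atom str]]] )]]]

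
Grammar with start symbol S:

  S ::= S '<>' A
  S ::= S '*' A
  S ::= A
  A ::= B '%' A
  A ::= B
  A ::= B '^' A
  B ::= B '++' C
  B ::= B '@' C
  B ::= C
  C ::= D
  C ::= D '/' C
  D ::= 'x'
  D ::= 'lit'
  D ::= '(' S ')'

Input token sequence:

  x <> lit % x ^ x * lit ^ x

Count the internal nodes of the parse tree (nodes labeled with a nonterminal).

[S [S [S [A [B [C [D x]]]]] <> [A [B [C [D lit]]] % [A [B [C [D x]]] ^ [A [B [C [D x]]]]]]] * [A [B [C [D lit]]] ^ [A [B [C [D x]]]]]]

27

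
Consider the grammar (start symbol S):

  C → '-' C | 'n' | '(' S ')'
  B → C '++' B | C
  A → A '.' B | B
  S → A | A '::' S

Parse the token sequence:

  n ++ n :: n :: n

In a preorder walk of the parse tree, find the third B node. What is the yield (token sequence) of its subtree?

n

[S [A [B [C n] ++ [B [C n]]]] :: [S [A [B [C n]]] :: [S [A [B [C n]]]]]]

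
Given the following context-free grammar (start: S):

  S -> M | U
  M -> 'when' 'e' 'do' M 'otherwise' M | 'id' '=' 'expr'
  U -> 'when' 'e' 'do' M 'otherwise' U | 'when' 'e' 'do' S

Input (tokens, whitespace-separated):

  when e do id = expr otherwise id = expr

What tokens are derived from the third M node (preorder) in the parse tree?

[S [M when e do [M id = expr] otherwise [M id = expr]]]

id = expr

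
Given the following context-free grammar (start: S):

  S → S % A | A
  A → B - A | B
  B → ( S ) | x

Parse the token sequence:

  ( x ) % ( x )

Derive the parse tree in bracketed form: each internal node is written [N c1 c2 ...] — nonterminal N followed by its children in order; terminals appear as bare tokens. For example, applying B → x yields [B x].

S
S % A
A % A
B % A
( S ) % A
( A ) % A
( B ) % A
( x ) % A
( x ) % B
( x ) % ( S )
( x ) % ( A )
( x ) % ( B )
( x ) % ( x )

[S [S [A [B ( [S [A [B x]]] )]]] % [A [B ( [S [A [B x]]] )]]]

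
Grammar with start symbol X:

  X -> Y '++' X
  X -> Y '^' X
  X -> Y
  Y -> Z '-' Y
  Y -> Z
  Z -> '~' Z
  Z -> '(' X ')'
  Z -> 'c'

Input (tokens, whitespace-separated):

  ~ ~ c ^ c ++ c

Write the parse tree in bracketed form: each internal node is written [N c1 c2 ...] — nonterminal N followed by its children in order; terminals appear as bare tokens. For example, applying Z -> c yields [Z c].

X
Y ^ X
Z ^ X
~ Z ^ X
~ ~ Z ^ X
~ ~ c ^ X
~ ~ c ^ Y ++ X
~ ~ c ^ Z ++ X
~ ~ c ^ c ++ X
~ ~ c ^ c ++ Y
~ ~ c ^ c ++ Z
~ ~ c ^ c ++ c

[X [Y [Z ~ [Z ~ [Z c]]]] ^ [X [Y [Z c]] ++ [X [Y [Z c]]]]]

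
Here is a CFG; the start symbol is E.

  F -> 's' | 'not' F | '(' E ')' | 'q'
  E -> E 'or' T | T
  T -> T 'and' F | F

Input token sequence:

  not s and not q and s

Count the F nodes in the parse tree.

[E [T [T [T [F not [F s]]] and [F not [F q]]] and [F s]]]

5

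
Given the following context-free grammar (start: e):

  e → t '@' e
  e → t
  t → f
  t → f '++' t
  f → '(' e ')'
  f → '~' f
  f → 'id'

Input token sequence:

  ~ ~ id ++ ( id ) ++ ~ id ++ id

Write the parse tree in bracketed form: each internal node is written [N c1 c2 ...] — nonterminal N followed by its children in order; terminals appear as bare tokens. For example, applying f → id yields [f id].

e
t
f ++ t
~ f ++ t
~ ~ f ++ t
~ ~ id ++ t
~ ~ id ++ f ++ t
~ ~ id ++ ( e ) ++ t
~ ~ id ++ ( t ) ++ t
~ ~ id ++ ( f ) ++ t
~ ~ id ++ ( id ) ++ t
~ ~ id ++ ( id ) ++ f ++ t
~ ~ id ++ ( id ) ++ ~ f ++ t
~ ~ id ++ ( id ) ++ ~ id ++ t
~ ~ id ++ ( id ) ++ ~ id ++ f
~ ~ id ++ ( id ) ++ ~ id ++ id

[e [t [f ~ [f ~ [f id]]] ++ [t [f ( [e [t [f id]]] )] ++ [t [f ~ [f id]] ++ [t [f id]]]]]]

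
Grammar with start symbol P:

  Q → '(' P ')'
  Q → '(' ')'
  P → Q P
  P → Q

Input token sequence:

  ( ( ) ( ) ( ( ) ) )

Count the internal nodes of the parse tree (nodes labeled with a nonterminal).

[P [Q ( [P [Q ( )] [P [Q ( )] [P [Q ( [P [Q ( )]] )]]]] )]]

10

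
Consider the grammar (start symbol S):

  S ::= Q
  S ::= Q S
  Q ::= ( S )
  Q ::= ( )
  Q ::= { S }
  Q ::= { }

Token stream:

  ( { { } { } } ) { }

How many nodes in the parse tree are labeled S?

[S [Q ( [S [Q { [S [Q { }] [S [Q { }]]] }]] )] [S [Q { }]]]

5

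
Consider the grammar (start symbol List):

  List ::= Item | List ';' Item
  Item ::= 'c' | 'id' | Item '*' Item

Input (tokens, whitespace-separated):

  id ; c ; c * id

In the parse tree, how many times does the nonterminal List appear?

[List [List [List [Item id]] ; [Item c]] ; [Item [Item c] * [Item id]]]

3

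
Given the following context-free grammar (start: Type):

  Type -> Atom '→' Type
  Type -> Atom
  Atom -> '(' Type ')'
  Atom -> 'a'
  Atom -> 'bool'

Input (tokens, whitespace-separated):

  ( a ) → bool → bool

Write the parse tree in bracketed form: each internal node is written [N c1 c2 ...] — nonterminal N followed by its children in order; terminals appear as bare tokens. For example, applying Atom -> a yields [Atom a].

[Type [Atom ( [Type [Atom a]] )] → [Type [Atom bool] → [Type [Atom bool]]]]

Type
Atom → Type
( Type ) → Type
( Atom ) → Type
( a ) → Type
( a ) → Atom → Type
( a ) → bool → Type
( a ) → bool → Atom
( a ) → bool → bool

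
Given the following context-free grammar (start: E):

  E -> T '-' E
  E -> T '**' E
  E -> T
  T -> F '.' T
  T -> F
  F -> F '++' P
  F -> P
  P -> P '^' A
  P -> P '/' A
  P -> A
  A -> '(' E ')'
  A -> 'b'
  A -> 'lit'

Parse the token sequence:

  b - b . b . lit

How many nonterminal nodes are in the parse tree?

[E [T [F [P [A b]]]] - [E [T [F [P [A b]]] . [T [F [P [A b]]] . [T [F [P [A lit]]]]]]]]

18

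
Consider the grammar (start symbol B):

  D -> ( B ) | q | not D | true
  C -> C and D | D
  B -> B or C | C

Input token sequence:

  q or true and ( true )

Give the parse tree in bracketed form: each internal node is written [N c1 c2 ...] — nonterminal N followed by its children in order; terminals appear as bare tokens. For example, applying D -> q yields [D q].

B
B or C
C or C
D or C
q or C
q or C and D
q or D and D
q or true and D
q or true and ( B )
q or true and ( C )
q or true and ( D )
q or true and ( true )

[B [B [C [D q]]] or [C [C [D true]] and [D ( [B [C [D true]]] )]]]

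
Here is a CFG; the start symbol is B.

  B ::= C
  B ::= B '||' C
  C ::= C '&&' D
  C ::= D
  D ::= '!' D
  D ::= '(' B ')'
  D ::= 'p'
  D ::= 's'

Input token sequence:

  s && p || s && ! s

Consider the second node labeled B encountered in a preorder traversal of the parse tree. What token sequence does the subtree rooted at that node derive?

[B [B [C [C [D s]] && [D p]]] || [C [C [D s]] && [D ! [D s]]]]

s && p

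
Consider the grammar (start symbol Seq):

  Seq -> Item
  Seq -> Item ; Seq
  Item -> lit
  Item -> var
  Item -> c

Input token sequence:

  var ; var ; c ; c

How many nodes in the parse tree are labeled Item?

4

[Seq [Item var] ; [Seq [Item var] ; [Seq [Item c] ; [Seq [Item c]]]]]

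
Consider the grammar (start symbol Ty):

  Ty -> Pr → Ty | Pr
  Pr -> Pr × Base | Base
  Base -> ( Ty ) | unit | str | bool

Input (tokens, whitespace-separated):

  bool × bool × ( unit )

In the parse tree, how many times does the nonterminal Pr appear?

[Ty [Pr [Pr [Pr [Base bool]] × [Base bool]] × [Base ( [Ty [Pr [Base unit]]] )]]]

4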